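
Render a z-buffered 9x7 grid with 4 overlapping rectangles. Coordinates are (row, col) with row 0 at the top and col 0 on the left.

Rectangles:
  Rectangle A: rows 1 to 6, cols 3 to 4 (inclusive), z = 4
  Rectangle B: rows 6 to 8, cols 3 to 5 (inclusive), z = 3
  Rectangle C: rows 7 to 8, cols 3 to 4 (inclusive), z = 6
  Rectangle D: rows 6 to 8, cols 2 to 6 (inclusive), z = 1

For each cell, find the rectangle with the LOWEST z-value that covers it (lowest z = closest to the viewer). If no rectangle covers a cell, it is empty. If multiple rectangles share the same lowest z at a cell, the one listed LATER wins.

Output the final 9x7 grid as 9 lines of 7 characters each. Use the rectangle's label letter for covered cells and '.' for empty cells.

.......
...AA..
...AA..
...AA..
...AA..
...AA..
..DDDDD
..DDDDD
..DDDDD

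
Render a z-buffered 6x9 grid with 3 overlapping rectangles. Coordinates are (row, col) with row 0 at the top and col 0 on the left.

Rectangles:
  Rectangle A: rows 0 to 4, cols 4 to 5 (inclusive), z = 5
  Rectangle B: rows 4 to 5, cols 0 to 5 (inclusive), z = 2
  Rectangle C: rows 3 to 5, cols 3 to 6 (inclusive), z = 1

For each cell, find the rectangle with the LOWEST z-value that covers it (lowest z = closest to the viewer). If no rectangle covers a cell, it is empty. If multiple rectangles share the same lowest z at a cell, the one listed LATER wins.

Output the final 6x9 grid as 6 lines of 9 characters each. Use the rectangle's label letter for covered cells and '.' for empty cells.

....AA...
....AA...
....AA...
...CCCC..
BBBCCCC..
BBBCCCC..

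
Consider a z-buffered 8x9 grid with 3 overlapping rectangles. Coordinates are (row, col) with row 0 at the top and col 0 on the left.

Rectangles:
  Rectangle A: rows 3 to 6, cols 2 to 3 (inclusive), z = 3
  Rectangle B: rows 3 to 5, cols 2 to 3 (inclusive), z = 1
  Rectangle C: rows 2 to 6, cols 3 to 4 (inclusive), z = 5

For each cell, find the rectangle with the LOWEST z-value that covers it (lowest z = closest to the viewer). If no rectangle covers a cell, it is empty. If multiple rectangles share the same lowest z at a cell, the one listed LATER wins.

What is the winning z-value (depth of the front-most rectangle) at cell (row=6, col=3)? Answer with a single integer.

Check cell (6,3):
  A: rows 3-6 cols 2-3 z=3 -> covers; best now A (z=3)
  B: rows 3-5 cols 2-3 -> outside (row miss)
  C: rows 2-6 cols 3-4 z=5 -> covers; best now A (z=3)
Winner: A at z=3

Answer: 3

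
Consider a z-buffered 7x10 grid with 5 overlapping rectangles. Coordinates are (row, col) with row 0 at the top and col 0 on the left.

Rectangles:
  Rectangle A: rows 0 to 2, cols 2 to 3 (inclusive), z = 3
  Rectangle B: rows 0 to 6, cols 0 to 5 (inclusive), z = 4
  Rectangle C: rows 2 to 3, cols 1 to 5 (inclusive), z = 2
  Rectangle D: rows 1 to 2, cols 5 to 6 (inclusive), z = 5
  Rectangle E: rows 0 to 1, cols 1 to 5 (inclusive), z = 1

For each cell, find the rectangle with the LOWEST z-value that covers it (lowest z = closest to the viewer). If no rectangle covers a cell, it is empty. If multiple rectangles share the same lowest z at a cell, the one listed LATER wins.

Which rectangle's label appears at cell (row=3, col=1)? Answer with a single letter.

Answer: C

Derivation:
Check cell (3,1):
  A: rows 0-2 cols 2-3 -> outside (row miss)
  B: rows 0-6 cols 0-5 z=4 -> covers; best now B (z=4)
  C: rows 2-3 cols 1-5 z=2 -> covers; best now C (z=2)
  D: rows 1-2 cols 5-6 -> outside (row miss)
  E: rows 0-1 cols 1-5 -> outside (row miss)
Winner: C at z=2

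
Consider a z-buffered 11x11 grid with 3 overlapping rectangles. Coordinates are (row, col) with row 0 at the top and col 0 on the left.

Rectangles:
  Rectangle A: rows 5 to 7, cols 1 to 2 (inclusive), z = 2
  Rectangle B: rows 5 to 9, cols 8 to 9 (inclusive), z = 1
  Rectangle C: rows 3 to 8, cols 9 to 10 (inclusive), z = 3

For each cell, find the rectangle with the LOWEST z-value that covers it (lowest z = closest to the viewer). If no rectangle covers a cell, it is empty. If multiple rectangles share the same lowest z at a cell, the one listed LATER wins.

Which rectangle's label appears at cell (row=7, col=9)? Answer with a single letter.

Check cell (7,9):
  A: rows 5-7 cols 1-2 -> outside (col miss)
  B: rows 5-9 cols 8-9 z=1 -> covers; best now B (z=1)
  C: rows 3-8 cols 9-10 z=3 -> covers; best now B (z=1)
Winner: B at z=1

Answer: B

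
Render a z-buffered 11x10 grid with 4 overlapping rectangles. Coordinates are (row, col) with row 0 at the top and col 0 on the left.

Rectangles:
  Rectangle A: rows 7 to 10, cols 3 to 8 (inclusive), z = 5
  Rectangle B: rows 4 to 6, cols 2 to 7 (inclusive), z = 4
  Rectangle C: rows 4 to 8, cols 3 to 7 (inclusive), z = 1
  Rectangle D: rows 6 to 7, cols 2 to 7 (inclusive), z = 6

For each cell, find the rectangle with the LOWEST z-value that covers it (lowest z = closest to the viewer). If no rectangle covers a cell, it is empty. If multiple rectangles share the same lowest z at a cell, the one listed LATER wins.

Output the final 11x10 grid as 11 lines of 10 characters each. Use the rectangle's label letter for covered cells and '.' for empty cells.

..........
..........
..........
..........
..BCCCCC..
..BCCCCC..
..BCCCCC..
..DCCCCCA.
...CCCCCA.
...AAAAAA.
...AAAAAA.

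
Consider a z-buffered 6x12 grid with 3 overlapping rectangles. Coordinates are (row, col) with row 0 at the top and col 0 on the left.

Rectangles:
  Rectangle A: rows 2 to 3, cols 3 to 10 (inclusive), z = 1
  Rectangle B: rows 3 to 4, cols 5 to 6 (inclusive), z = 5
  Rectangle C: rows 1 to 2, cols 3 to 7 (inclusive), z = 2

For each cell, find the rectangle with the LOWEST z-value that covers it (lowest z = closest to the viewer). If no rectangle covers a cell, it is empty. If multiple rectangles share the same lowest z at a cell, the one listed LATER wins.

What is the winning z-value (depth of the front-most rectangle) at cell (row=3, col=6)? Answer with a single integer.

Check cell (3,6):
  A: rows 2-3 cols 3-10 z=1 -> covers; best now A (z=1)
  B: rows 3-4 cols 5-6 z=5 -> covers; best now A (z=1)
  C: rows 1-2 cols 3-7 -> outside (row miss)
Winner: A at z=1

Answer: 1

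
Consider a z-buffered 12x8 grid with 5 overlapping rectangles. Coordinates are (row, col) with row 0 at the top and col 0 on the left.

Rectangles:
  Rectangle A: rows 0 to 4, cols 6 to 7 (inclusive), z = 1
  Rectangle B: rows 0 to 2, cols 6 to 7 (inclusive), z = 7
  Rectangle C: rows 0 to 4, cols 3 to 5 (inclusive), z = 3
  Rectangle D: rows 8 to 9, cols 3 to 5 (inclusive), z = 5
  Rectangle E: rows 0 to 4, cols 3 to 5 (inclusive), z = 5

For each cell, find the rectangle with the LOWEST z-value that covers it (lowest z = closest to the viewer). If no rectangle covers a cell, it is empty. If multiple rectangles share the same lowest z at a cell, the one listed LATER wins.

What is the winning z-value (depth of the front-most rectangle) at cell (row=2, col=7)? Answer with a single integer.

Answer: 1

Derivation:
Check cell (2,7):
  A: rows 0-4 cols 6-7 z=1 -> covers; best now A (z=1)
  B: rows 0-2 cols 6-7 z=7 -> covers; best now A (z=1)
  C: rows 0-4 cols 3-5 -> outside (col miss)
  D: rows 8-9 cols 3-5 -> outside (row miss)
  E: rows 0-4 cols 3-5 -> outside (col miss)
Winner: A at z=1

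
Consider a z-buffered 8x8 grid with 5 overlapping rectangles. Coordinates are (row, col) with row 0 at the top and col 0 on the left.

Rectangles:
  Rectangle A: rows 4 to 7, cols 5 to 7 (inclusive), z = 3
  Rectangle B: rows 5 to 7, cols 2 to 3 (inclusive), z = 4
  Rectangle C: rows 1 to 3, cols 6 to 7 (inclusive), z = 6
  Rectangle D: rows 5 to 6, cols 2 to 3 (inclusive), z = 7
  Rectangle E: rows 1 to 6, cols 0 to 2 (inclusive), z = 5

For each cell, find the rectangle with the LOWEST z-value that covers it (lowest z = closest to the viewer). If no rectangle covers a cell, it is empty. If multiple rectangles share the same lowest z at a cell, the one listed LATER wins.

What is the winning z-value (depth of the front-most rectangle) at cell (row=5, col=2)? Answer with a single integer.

Check cell (5,2):
  A: rows 4-7 cols 5-7 -> outside (col miss)
  B: rows 5-7 cols 2-3 z=4 -> covers; best now B (z=4)
  C: rows 1-3 cols 6-7 -> outside (row miss)
  D: rows 5-6 cols 2-3 z=7 -> covers; best now B (z=4)
  E: rows 1-6 cols 0-2 z=5 -> covers; best now B (z=4)
Winner: B at z=4

Answer: 4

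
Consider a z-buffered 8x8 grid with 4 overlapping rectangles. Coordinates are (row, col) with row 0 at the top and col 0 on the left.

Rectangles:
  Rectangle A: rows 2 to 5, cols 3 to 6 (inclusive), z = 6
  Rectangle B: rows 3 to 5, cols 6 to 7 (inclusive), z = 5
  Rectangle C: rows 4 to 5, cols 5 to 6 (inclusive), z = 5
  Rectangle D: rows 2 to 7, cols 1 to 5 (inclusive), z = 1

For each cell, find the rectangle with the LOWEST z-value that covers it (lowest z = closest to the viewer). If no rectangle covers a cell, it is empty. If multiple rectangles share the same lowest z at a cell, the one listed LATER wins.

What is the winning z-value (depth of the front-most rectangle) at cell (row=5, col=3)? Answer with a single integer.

Answer: 1

Derivation:
Check cell (5,3):
  A: rows 2-5 cols 3-6 z=6 -> covers; best now A (z=6)
  B: rows 3-5 cols 6-7 -> outside (col miss)
  C: rows 4-5 cols 5-6 -> outside (col miss)
  D: rows 2-7 cols 1-5 z=1 -> covers; best now D (z=1)
Winner: D at z=1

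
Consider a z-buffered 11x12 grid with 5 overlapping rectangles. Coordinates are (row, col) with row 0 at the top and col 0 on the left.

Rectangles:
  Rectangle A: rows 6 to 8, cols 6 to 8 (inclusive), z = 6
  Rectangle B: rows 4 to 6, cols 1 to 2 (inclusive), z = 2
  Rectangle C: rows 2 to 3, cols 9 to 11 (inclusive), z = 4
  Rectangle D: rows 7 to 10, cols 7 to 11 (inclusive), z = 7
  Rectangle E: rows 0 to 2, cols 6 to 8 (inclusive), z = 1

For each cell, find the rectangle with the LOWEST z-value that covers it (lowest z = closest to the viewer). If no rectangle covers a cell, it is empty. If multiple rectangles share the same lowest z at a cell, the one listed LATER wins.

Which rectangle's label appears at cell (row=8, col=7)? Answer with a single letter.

Answer: A

Derivation:
Check cell (8,7):
  A: rows 6-8 cols 6-8 z=6 -> covers; best now A (z=6)
  B: rows 4-6 cols 1-2 -> outside (row miss)
  C: rows 2-3 cols 9-11 -> outside (row miss)
  D: rows 7-10 cols 7-11 z=7 -> covers; best now A (z=6)
  E: rows 0-2 cols 6-8 -> outside (row miss)
Winner: A at z=6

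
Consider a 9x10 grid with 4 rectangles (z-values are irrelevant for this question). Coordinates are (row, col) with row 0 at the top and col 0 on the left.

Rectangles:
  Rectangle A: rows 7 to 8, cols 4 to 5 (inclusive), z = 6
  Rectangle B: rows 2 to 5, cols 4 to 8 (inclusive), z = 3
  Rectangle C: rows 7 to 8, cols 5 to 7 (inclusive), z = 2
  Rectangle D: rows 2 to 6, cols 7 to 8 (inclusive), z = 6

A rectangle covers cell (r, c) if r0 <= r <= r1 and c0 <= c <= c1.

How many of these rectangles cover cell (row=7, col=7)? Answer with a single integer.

Answer: 1

Derivation:
Check cell (7,7):
  A: rows 7-8 cols 4-5 -> outside (col miss)
  B: rows 2-5 cols 4-8 -> outside (row miss)
  C: rows 7-8 cols 5-7 -> covers
  D: rows 2-6 cols 7-8 -> outside (row miss)
Count covering = 1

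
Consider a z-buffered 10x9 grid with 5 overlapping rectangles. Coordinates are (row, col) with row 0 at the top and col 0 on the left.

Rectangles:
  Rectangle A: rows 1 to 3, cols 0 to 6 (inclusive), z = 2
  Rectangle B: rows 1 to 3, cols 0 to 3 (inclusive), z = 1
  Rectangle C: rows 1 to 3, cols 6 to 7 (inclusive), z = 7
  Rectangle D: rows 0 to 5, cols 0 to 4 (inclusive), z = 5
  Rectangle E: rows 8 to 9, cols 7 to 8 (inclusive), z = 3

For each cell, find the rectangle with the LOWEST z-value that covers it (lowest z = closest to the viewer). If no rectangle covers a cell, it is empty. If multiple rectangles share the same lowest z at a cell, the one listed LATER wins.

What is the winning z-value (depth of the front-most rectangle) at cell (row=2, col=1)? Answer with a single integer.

Check cell (2,1):
  A: rows 1-3 cols 0-6 z=2 -> covers; best now A (z=2)
  B: rows 1-3 cols 0-3 z=1 -> covers; best now B (z=1)
  C: rows 1-3 cols 6-7 -> outside (col miss)
  D: rows 0-5 cols 0-4 z=5 -> covers; best now B (z=1)
  E: rows 8-9 cols 7-8 -> outside (row miss)
Winner: B at z=1

Answer: 1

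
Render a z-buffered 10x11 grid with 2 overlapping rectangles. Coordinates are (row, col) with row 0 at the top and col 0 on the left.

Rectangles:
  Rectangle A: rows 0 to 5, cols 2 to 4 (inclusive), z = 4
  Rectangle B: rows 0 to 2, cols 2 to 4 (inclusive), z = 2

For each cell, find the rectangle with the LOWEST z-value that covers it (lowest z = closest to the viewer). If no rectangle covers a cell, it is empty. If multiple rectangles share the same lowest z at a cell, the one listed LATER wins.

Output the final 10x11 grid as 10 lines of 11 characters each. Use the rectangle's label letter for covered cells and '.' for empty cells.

..BBB......
..BBB......
..BBB......
..AAA......
..AAA......
..AAA......
...........
...........
...........
...........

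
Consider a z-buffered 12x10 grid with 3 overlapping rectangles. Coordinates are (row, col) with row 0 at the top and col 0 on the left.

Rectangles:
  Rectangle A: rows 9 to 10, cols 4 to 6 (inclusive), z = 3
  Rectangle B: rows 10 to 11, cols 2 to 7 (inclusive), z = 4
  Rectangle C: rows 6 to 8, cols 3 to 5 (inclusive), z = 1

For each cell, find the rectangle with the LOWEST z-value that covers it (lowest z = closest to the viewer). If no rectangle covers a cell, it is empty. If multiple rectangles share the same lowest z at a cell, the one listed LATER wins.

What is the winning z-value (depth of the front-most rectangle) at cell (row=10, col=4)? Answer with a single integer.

Answer: 3

Derivation:
Check cell (10,4):
  A: rows 9-10 cols 4-6 z=3 -> covers; best now A (z=3)
  B: rows 10-11 cols 2-7 z=4 -> covers; best now A (z=3)
  C: rows 6-8 cols 3-5 -> outside (row miss)
Winner: A at z=3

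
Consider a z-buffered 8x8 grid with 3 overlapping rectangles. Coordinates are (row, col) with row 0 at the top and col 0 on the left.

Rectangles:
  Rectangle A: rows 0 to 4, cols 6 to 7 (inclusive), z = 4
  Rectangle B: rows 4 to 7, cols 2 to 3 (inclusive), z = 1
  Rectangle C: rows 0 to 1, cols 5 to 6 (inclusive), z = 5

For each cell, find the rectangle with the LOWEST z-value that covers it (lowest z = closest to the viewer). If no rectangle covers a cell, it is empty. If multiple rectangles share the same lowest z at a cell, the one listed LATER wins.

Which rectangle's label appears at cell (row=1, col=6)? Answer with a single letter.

Check cell (1,6):
  A: rows 0-4 cols 6-7 z=4 -> covers; best now A (z=4)
  B: rows 4-7 cols 2-3 -> outside (row miss)
  C: rows 0-1 cols 5-6 z=5 -> covers; best now A (z=4)
Winner: A at z=4

Answer: A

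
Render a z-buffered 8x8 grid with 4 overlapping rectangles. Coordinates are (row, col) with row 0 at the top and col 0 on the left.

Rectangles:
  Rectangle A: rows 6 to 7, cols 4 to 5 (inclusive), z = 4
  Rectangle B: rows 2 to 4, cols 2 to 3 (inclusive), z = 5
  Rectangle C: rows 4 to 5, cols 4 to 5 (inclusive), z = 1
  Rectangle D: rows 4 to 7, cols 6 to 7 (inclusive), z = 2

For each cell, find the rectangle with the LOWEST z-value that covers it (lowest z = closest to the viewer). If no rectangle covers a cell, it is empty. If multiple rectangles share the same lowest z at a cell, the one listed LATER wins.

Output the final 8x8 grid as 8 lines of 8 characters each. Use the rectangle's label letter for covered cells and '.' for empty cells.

........
........
..BB....
..BB....
..BBCCDD
....CCDD
....AADD
....AADD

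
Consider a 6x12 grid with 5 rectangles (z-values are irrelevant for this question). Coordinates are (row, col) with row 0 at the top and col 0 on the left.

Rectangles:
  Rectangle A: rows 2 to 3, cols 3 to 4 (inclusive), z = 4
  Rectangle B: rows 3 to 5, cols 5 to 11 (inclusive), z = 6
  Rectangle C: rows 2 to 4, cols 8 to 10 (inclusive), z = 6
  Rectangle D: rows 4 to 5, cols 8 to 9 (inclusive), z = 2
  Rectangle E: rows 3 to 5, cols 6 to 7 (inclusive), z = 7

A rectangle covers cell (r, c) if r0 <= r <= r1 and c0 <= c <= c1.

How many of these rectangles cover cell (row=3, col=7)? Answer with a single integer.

Answer: 2

Derivation:
Check cell (3,7):
  A: rows 2-3 cols 3-4 -> outside (col miss)
  B: rows 3-5 cols 5-11 -> covers
  C: rows 2-4 cols 8-10 -> outside (col miss)
  D: rows 4-5 cols 8-9 -> outside (row miss)
  E: rows 3-5 cols 6-7 -> covers
Count covering = 2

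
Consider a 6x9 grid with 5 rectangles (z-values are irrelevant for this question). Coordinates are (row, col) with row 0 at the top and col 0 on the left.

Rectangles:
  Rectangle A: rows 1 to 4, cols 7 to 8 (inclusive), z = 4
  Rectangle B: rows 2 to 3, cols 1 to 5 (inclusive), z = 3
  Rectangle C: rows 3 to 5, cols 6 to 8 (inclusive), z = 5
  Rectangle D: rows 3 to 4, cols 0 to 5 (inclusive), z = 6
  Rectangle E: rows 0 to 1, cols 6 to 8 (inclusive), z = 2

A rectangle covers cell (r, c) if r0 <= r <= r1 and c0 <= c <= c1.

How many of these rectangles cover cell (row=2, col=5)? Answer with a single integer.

Answer: 1

Derivation:
Check cell (2,5):
  A: rows 1-4 cols 7-8 -> outside (col miss)
  B: rows 2-3 cols 1-5 -> covers
  C: rows 3-5 cols 6-8 -> outside (row miss)
  D: rows 3-4 cols 0-5 -> outside (row miss)
  E: rows 0-1 cols 6-8 -> outside (row miss)
Count covering = 1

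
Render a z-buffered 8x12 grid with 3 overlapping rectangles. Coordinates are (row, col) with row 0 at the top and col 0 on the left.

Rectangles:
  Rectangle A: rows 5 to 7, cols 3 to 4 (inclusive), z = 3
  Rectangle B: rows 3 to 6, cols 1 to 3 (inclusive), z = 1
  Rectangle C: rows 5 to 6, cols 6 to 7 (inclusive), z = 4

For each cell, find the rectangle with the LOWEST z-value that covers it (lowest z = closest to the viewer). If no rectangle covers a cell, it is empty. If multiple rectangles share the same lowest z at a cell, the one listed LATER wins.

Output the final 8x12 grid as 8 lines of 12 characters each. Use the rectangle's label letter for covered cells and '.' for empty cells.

............
............
............
.BBB........
.BBB........
.BBBA.CC....
.BBBA.CC....
...AA.......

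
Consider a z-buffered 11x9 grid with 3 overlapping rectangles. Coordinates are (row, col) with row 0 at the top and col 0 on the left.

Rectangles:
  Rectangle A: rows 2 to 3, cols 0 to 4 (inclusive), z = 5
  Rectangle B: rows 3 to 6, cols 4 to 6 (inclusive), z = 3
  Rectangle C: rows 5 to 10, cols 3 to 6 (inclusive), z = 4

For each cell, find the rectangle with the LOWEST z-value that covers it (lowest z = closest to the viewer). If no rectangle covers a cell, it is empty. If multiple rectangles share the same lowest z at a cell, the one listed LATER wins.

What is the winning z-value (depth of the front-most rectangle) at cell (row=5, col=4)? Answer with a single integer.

Answer: 3

Derivation:
Check cell (5,4):
  A: rows 2-3 cols 0-4 -> outside (row miss)
  B: rows 3-6 cols 4-6 z=3 -> covers; best now B (z=3)
  C: rows 5-10 cols 3-6 z=4 -> covers; best now B (z=3)
Winner: B at z=3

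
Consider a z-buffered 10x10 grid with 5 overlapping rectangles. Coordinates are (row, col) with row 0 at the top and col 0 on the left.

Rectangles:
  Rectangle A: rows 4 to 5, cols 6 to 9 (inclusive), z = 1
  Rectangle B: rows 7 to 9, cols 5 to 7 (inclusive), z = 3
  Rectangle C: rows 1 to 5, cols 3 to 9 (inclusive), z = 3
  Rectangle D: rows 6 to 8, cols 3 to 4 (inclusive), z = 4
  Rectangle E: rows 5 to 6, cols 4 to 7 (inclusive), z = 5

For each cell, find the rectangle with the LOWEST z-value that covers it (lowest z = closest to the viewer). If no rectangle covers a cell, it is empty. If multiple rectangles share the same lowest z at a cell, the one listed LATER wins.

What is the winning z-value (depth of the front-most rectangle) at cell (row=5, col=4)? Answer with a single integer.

Answer: 3

Derivation:
Check cell (5,4):
  A: rows 4-5 cols 6-9 -> outside (col miss)
  B: rows 7-9 cols 5-7 -> outside (row miss)
  C: rows 1-5 cols 3-9 z=3 -> covers; best now C (z=3)
  D: rows 6-8 cols 3-4 -> outside (row miss)
  E: rows 5-6 cols 4-7 z=5 -> covers; best now C (z=3)
Winner: C at z=3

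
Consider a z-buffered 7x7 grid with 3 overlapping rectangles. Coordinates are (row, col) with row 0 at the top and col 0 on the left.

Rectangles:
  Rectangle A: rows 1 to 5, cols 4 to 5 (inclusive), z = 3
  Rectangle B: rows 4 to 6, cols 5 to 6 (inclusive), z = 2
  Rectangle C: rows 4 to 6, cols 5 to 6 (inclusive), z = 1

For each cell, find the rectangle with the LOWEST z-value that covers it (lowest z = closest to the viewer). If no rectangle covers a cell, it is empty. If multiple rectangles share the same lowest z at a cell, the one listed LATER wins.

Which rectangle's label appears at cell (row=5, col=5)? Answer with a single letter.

Check cell (5,5):
  A: rows 1-5 cols 4-5 z=3 -> covers; best now A (z=3)
  B: rows 4-6 cols 5-6 z=2 -> covers; best now B (z=2)
  C: rows 4-6 cols 5-6 z=1 -> covers; best now C (z=1)
Winner: C at z=1

Answer: C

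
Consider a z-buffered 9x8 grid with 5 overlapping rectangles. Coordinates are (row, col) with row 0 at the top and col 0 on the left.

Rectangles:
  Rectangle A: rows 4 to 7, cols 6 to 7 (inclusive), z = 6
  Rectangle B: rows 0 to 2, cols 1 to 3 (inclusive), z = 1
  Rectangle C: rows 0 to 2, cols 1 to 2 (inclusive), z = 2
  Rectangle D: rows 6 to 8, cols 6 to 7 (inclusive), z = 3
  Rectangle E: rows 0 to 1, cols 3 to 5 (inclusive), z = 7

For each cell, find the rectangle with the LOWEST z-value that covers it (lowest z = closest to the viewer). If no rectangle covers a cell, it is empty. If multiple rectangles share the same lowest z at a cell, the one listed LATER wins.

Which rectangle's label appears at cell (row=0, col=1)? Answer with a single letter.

Check cell (0,1):
  A: rows 4-7 cols 6-7 -> outside (row miss)
  B: rows 0-2 cols 1-3 z=1 -> covers; best now B (z=1)
  C: rows 0-2 cols 1-2 z=2 -> covers; best now B (z=1)
  D: rows 6-8 cols 6-7 -> outside (row miss)
  E: rows 0-1 cols 3-5 -> outside (col miss)
Winner: B at z=1

Answer: B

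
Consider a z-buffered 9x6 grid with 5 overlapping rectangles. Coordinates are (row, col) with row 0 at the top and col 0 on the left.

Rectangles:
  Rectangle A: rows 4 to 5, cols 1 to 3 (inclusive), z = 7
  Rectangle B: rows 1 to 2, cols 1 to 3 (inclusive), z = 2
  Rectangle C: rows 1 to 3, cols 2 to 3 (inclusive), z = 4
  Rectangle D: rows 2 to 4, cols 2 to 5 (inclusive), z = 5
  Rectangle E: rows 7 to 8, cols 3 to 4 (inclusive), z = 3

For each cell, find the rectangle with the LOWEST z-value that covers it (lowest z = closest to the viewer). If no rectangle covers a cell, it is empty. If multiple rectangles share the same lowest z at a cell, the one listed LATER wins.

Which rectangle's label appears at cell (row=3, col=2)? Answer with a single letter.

Answer: C

Derivation:
Check cell (3,2):
  A: rows 4-5 cols 1-3 -> outside (row miss)
  B: rows 1-2 cols 1-3 -> outside (row miss)
  C: rows 1-3 cols 2-3 z=4 -> covers; best now C (z=4)
  D: rows 2-4 cols 2-5 z=5 -> covers; best now C (z=4)
  E: rows 7-8 cols 3-4 -> outside (row miss)
Winner: C at z=4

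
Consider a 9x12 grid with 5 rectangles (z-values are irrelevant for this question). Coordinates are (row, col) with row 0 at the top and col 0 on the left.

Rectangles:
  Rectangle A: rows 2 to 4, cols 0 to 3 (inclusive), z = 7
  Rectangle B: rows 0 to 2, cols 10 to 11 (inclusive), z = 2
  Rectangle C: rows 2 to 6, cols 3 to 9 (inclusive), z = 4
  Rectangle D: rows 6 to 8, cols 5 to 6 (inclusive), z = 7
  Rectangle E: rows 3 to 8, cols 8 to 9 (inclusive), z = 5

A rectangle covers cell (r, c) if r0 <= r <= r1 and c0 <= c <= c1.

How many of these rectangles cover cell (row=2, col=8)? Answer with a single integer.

Check cell (2,8):
  A: rows 2-4 cols 0-3 -> outside (col miss)
  B: rows 0-2 cols 10-11 -> outside (col miss)
  C: rows 2-6 cols 3-9 -> covers
  D: rows 6-8 cols 5-6 -> outside (row miss)
  E: rows 3-8 cols 8-9 -> outside (row miss)
Count covering = 1

Answer: 1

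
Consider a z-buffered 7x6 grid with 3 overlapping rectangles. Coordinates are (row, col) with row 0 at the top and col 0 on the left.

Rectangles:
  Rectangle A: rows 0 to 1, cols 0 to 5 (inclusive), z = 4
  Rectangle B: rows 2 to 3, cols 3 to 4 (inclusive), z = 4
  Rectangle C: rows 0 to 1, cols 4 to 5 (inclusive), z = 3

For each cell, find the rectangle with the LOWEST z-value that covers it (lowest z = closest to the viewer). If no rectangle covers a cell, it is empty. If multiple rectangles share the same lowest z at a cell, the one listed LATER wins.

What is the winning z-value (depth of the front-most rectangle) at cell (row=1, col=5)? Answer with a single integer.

Answer: 3

Derivation:
Check cell (1,5):
  A: rows 0-1 cols 0-5 z=4 -> covers; best now A (z=4)
  B: rows 2-3 cols 3-4 -> outside (row miss)
  C: rows 0-1 cols 4-5 z=3 -> covers; best now C (z=3)
Winner: C at z=3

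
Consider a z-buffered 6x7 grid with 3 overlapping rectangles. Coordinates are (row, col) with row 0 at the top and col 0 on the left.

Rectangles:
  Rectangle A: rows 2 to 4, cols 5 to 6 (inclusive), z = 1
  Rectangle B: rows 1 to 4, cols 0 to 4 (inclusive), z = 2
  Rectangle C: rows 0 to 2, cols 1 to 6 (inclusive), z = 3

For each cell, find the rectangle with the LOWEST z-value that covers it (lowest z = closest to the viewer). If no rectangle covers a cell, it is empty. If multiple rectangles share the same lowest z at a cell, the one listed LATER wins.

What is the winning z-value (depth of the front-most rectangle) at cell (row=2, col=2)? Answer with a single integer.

Check cell (2,2):
  A: rows 2-4 cols 5-6 -> outside (col miss)
  B: rows 1-4 cols 0-4 z=2 -> covers; best now B (z=2)
  C: rows 0-2 cols 1-6 z=3 -> covers; best now B (z=2)
Winner: B at z=2

Answer: 2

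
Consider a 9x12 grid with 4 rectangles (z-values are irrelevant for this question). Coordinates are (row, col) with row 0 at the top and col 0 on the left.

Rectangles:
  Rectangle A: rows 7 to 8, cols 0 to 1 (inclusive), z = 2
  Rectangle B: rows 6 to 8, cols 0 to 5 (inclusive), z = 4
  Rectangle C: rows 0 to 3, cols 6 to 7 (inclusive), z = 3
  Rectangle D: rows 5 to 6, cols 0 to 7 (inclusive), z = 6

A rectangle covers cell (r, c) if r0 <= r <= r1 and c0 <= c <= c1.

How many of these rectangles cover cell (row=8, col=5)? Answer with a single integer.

Answer: 1

Derivation:
Check cell (8,5):
  A: rows 7-8 cols 0-1 -> outside (col miss)
  B: rows 6-8 cols 0-5 -> covers
  C: rows 0-3 cols 6-7 -> outside (row miss)
  D: rows 5-6 cols 0-7 -> outside (row miss)
Count covering = 1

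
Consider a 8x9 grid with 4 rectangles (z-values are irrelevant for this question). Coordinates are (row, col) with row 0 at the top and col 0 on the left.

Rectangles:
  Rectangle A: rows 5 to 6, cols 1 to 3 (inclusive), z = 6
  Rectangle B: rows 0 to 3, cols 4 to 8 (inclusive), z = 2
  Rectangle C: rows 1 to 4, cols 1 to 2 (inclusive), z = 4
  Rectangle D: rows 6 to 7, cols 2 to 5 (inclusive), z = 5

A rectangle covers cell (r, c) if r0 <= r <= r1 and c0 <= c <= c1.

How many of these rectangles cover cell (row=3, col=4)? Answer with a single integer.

Answer: 1

Derivation:
Check cell (3,4):
  A: rows 5-6 cols 1-3 -> outside (row miss)
  B: rows 0-3 cols 4-8 -> covers
  C: rows 1-4 cols 1-2 -> outside (col miss)
  D: rows 6-7 cols 2-5 -> outside (row miss)
Count covering = 1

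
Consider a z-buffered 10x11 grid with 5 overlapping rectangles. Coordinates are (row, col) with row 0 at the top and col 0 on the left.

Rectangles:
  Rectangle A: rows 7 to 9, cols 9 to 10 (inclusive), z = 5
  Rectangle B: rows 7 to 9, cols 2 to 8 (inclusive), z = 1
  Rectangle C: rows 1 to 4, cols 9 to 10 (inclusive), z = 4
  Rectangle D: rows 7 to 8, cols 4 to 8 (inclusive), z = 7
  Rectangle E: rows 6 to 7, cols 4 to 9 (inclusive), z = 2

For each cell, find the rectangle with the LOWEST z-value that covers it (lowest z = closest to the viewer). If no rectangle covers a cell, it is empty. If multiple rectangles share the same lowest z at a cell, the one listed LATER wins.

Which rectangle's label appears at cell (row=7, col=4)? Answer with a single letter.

Answer: B

Derivation:
Check cell (7,4):
  A: rows 7-9 cols 9-10 -> outside (col miss)
  B: rows 7-9 cols 2-8 z=1 -> covers; best now B (z=1)
  C: rows 1-4 cols 9-10 -> outside (row miss)
  D: rows 7-8 cols 4-8 z=7 -> covers; best now B (z=1)
  E: rows 6-7 cols 4-9 z=2 -> covers; best now B (z=1)
Winner: B at z=1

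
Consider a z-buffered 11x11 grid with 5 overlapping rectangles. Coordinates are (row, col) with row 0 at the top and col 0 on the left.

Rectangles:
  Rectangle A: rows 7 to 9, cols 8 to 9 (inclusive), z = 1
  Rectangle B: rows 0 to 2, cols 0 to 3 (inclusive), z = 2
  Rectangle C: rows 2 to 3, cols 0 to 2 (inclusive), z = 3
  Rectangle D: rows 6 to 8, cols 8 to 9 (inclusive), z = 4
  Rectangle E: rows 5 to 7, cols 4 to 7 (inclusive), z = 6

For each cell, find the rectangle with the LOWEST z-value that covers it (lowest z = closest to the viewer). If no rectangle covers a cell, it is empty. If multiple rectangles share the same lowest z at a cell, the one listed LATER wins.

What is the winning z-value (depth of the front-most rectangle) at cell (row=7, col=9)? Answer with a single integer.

Answer: 1

Derivation:
Check cell (7,9):
  A: rows 7-9 cols 8-9 z=1 -> covers; best now A (z=1)
  B: rows 0-2 cols 0-3 -> outside (row miss)
  C: rows 2-3 cols 0-2 -> outside (row miss)
  D: rows 6-8 cols 8-9 z=4 -> covers; best now A (z=1)
  E: rows 5-7 cols 4-7 -> outside (col miss)
Winner: A at z=1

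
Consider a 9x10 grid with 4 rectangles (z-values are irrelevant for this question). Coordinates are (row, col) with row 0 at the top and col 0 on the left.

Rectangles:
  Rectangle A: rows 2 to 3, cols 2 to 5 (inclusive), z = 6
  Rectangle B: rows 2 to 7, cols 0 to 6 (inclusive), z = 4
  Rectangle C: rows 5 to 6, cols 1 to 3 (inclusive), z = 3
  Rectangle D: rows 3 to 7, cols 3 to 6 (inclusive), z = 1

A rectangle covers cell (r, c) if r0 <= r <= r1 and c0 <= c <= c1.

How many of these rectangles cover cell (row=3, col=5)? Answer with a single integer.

Answer: 3

Derivation:
Check cell (3,5):
  A: rows 2-3 cols 2-5 -> covers
  B: rows 2-7 cols 0-6 -> covers
  C: rows 5-6 cols 1-3 -> outside (row miss)
  D: rows 3-7 cols 3-6 -> covers
Count covering = 3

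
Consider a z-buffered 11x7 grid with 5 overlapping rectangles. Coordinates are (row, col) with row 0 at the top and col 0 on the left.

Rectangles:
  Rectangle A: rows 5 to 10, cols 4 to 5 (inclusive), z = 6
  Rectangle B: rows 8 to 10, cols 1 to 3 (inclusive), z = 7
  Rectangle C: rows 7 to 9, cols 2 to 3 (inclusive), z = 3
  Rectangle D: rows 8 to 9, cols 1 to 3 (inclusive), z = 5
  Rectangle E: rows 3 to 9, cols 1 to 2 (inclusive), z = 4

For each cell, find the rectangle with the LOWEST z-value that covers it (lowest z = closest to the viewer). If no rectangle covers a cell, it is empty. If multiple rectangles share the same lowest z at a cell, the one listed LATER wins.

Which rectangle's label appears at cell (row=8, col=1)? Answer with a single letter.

Check cell (8,1):
  A: rows 5-10 cols 4-5 -> outside (col miss)
  B: rows 8-10 cols 1-3 z=7 -> covers; best now B (z=7)
  C: rows 7-9 cols 2-3 -> outside (col miss)
  D: rows 8-9 cols 1-3 z=5 -> covers; best now D (z=5)
  E: rows 3-9 cols 1-2 z=4 -> covers; best now E (z=4)
Winner: E at z=4

Answer: E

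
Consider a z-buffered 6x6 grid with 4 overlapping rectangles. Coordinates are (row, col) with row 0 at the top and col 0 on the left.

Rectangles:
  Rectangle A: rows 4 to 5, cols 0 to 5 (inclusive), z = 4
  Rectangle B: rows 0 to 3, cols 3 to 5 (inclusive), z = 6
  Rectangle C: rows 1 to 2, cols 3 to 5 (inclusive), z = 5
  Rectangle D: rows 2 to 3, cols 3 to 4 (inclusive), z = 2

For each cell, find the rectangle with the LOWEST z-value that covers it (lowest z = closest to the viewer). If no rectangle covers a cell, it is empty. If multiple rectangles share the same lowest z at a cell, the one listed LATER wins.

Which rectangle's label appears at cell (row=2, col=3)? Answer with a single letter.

Answer: D

Derivation:
Check cell (2,3):
  A: rows 4-5 cols 0-5 -> outside (row miss)
  B: rows 0-3 cols 3-5 z=6 -> covers; best now B (z=6)
  C: rows 1-2 cols 3-5 z=5 -> covers; best now C (z=5)
  D: rows 2-3 cols 3-4 z=2 -> covers; best now D (z=2)
Winner: D at z=2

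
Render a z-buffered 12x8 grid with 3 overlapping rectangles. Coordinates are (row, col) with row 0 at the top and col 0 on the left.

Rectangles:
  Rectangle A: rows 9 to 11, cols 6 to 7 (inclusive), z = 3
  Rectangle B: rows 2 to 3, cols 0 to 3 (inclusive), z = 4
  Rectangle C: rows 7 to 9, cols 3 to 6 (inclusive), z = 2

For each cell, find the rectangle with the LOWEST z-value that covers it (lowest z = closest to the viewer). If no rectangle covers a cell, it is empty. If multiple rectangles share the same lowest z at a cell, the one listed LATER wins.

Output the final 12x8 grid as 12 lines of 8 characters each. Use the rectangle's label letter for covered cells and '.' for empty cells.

........
........
BBBB....
BBBB....
........
........
........
...CCCC.
...CCCC.
...CCCCA
......AA
......AA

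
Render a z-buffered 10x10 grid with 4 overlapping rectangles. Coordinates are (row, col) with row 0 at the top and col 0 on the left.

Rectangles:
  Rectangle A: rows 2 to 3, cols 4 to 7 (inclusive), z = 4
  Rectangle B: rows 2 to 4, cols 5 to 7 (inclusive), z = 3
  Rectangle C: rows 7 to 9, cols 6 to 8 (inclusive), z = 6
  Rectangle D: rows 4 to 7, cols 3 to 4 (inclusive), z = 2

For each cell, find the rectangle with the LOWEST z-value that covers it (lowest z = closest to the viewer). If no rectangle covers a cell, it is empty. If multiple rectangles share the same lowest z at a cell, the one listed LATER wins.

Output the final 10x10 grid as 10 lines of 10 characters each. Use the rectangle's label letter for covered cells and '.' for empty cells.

..........
..........
....ABBB..
....ABBB..
...DDBBB..
...DD.....
...DD.....
...DD.CCC.
......CCC.
......CCC.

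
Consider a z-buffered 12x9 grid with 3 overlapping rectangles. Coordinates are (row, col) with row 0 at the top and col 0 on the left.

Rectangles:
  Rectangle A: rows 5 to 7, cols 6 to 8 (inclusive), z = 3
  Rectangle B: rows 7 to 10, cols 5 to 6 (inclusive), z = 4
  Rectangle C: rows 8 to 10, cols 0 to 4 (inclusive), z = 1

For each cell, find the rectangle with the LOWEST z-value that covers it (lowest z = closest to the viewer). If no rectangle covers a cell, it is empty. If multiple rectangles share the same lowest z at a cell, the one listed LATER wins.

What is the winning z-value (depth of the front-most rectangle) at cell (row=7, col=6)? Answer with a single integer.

Answer: 3

Derivation:
Check cell (7,6):
  A: rows 5-7 cols 6-8 z=3 -> covers; best now A (z=3)
  B: rows 7-10 cols 5-6 z=4 -> covers; best now A (z=3)
  C: rows 8-10 cols 0-4 -> outside (row miss)
Winner: A at z=3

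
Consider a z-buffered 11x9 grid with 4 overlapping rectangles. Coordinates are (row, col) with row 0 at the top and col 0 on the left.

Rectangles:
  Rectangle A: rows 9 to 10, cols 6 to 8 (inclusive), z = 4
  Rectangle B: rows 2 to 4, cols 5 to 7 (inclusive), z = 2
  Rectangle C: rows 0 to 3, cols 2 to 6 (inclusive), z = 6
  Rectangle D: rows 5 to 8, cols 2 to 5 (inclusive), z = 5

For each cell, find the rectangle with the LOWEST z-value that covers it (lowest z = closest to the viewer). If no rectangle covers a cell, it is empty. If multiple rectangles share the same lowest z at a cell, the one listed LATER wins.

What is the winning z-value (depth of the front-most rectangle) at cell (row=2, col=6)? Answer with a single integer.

Check cell (2,6):
  A: rows 9-10 cols 6-8 -> outside (row miss)
  B: rows 2-4 cols 5-7 z=2 -> covers; best now B (z=2)
  C: rows 0-3 cols 2-6 z=6 -> covers; best now B (z=2)
  D: rows 5-8 cols 2-5 -> outside (row miss)
Winner: B at z=2

Answer: 2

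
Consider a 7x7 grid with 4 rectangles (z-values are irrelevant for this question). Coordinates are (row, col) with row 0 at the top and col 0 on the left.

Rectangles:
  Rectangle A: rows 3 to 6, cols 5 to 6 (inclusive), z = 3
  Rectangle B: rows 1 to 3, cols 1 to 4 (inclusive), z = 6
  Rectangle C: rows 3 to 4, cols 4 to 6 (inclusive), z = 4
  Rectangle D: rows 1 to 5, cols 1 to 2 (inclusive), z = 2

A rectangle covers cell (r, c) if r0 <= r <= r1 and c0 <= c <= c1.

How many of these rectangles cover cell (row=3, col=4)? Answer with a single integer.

Answer: 2

Derivation:
Check cell (3,4):
  A: rows 3-6 cols 5-6 -> outside (col miss)
  B: rows 1-3 cols 1-4 -> covers
  C: rows 3-4 cols 4-6 -> covers
  D: rows 1-5 cols 1-2 -> outside (col miss)
Count covering = 2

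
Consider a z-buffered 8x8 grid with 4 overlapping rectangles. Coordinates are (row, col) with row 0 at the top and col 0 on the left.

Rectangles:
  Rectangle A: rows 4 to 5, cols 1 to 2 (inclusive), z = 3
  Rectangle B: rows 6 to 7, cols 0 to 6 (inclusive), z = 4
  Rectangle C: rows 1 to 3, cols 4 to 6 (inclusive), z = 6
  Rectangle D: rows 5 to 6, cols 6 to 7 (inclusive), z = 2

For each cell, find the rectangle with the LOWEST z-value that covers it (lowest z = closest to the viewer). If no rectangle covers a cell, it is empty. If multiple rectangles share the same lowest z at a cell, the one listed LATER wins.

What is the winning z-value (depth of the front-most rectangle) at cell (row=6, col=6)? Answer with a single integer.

Answer: 2

Derivation:
Check cell (6,6):
  A: rows 4-5 cols 1-2 -> outside (row miss)
  B: rows 6-7 cols 0-6 z=4 -> covers; best now B (z=4)
  C: rows 1-3 cols 4-6 -> outside (row miss)
  D: rows 5-6 cols 6-7 z=2 -> covers; best now D (z=2)
Winner: D at z=2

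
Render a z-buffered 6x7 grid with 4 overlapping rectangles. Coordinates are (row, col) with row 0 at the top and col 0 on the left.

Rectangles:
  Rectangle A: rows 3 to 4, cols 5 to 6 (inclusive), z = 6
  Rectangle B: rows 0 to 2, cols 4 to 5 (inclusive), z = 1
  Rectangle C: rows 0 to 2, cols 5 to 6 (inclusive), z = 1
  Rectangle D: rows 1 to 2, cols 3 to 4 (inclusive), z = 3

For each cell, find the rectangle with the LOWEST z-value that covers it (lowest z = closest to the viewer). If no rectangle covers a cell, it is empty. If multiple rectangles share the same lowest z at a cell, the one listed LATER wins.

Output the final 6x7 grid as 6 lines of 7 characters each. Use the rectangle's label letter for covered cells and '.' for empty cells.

....BCC
...DBCC
...DBCC
.....AA
.....AA
.......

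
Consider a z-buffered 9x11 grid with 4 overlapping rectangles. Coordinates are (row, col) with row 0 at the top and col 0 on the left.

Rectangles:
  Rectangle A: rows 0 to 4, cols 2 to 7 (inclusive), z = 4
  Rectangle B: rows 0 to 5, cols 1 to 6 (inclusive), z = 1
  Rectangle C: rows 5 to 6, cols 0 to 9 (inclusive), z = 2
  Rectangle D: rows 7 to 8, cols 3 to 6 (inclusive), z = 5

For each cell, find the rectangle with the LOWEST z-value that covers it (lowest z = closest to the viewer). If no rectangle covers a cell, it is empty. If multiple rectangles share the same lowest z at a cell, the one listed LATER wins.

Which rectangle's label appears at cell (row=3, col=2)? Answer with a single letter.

Answer: B

Derivation:
Check cell (3,2):
  A: rows 0-4 cols 2-7 z=4 -> covers; best now A (z=4)
  B: rows 0-5 cols 1-6 z=1 -> covers; best now B (z=1)
  C: rows 5-6 cols 0-9 -> outside (row miss)
  D: rows 7-8 cols 3-6 -> outside (row miss)
Winner: B at z=1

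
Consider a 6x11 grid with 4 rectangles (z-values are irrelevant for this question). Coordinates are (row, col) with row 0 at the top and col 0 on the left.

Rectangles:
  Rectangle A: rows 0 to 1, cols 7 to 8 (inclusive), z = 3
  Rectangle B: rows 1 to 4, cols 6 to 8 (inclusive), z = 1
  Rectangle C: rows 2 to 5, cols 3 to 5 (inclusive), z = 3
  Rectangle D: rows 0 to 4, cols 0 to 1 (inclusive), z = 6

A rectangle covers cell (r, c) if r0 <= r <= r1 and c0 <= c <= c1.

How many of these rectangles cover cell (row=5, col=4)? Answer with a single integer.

Check cell (5,4):
  A: rows 0-1 cols 7-8 -> outside (row miss)
  B: rows 1-4 cols 6-8 -> outside (row miss)
  C: rows 2-5 cols 3-5 -> covers
  D: rows 0-4 cols 0-1 -> outside (row miss)
Count covering = 1

Answer: 1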